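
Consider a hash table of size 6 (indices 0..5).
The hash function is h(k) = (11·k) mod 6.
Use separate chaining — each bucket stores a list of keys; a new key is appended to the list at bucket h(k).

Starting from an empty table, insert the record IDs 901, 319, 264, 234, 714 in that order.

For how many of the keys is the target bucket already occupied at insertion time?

Insert 901: h=5, bucket 5 empty → new chain.
Insert 319: h=5, bucket 5 nonempty → append to chain.
Insert 264: h=0, bucket 0 empty → new chain.
Insert 234: h=0, bucket 0 nonempty → append to chain.
Insert 714: h=0, bucket 0 nonempty → append to chain.
Final buckets:
0: 264 -> 234 -> 714
1: -
2: -
3: -
4: -
5: 901 -> 319

3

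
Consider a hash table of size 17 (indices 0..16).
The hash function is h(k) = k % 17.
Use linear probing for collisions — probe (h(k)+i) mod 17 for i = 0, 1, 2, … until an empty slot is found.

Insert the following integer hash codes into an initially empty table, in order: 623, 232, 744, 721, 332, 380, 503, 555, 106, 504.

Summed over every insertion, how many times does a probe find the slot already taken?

8

Insert 623: h=11, slot 11 empty => index 11.
Insert 232: h=11, slot 11 occupied => index 12.
Insert 744: h=13, slot 13 empty => index 13.
Insert 721: h=7, slot 7 empty => index 7.
Insert 332: h=9, slot 9 empty => index 9.
Insert 380: h=6, slot 6 empty => index 6.
Insert 503: h=10, slot 10 empty => index 10.
Insert 555: h=11, slots 11,12,13 occupied => index 14.
Insert 106: h=4, slot 4 empty => index 4.
Insert 504: h=11, slots 11,12,13,14 occupied => index 15.
Table: [∅, ∅, ∅, ∅, 106, ∅, 380, 721, ∅, 332, 503, 623, 232, 744, 555, 504, ∅]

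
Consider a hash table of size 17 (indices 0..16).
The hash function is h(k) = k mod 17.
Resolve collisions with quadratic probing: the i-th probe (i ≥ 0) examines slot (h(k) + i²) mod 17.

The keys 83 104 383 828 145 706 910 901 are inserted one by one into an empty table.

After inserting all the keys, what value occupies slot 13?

706

Insert 83: h=15, slot 15 empty -> index 15.
Insert 104: h=2, slot 2 empty -> index 2.
Insert 383: h=9, slot 9 empty -> index 9.
Insert 828: h=12, slot 12 empty -> index 12.
Insert 145: h=9, slot 9 occupied -> index 10.
Insert 706: h=9, slots 9,10 occupied -> index 13.
Insert 910: h=9, slots 9,10,13 occupied -> index 1.
Insert 901: h=0, slot 0 empty -> index 0.
Table: [901, 910, 104, ∅, ∅, ∅, ∅, ∅, ∅, 383, 145, ∅, 828, 706, ∅, 83, ∅]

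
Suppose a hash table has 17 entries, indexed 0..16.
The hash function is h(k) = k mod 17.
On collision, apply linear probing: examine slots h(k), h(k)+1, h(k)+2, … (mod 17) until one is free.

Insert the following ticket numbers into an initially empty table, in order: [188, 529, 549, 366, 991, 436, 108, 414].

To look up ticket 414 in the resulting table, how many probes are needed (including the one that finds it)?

188: h=1 => slot 1
529: h=2 => slot 2
549: h=5 => slot 5
366: h=9 => slot 9
991: h=5, probe 5,6 => slot 6
436: h=11 => slot 11
108: h=6, probe 6,7 => slot 7
414: h=6, probe 6,7,8 => slot 8
Table: [—, 188, 529, —, —, 549, 991, 108, 414, 366, —, 436, —, —, —, —, —]
Lookup 414: h=6, probe 6,7,8 → found at 8.

3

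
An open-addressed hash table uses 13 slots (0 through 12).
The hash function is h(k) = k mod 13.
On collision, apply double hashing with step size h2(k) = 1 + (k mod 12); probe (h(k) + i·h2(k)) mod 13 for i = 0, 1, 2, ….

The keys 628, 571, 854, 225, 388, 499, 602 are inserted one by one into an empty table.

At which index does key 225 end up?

Insert 628: h=4, slot 4 empty → index 4.
Insert 571: h=12, slot 12 empty → index 12.
Insert 854: h=9, slot 9 empty → index 9.
Insert 225: h=4, h2=10, slot 4 occupied → index 1.
Insert 388: h=11, slot 11 empty → index 11.
Insert 499: h=5, slot 5 empty → index 5.
Insert 602: h=4, h2=3, slot 4 occupied → index 7.
Table: [_, 225, _, _, 628, 499, _, 602, _, 854, _, 388, 571]

1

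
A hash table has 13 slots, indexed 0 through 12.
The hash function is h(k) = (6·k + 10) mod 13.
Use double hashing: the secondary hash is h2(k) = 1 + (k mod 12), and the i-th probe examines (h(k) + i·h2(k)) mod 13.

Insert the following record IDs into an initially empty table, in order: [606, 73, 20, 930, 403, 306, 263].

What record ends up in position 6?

606 hashes to 6; slot 6 is free -> place at 6.
73 hashes to 6, h2=2; 6 taken -> place at 8.
20 hashes to 0; slot 0 is free -> place at 0.
930 hashes to 0, h2=7; 0 taken -> place at 7.
403 hashes to 10; slot 10 is free -> place at 10.
306 hashes to 0, h2=7; 0,7 taken -> place at 1.
263 hashes to 2; slot 2 is free -> place at 2.
Table: [20, 306, 263, ., ., ., 606, 930, 73, ., 403, ., .]

606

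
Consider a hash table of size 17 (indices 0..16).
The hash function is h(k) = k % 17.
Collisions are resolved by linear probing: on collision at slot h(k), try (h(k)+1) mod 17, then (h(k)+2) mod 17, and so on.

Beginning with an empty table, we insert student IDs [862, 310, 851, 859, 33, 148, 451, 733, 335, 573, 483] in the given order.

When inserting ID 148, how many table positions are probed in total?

862: h=12 -> slot 12
310: h=4 -> slot 4
851: h=1 -> slot 1
859: h=9 -> slot 9
33: h=16 -> slot 16
148: h=12, probe 12,13 -> slot 13
451: h=9, probe 9,10 -> slot 10
733: h=2 -> slot 2
335: h=12, probe 12,13,14 -> slot 14
573: h=12, probe 12,13,14,15 -> slot 15
483: h=7 -> slot 7
Table: [∅, 851, 733, ∅, 310, ∅, ∅, 483, ∅, 859, 451, ∅, 862, 148, 335, 573, 33]

2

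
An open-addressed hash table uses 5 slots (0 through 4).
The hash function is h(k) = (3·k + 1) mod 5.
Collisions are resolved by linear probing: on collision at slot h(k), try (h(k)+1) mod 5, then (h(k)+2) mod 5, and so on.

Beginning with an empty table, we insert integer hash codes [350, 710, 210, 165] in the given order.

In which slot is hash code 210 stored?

350: h=1 → slot 1
710: h=1, probe 1,2 → slot 2
210: h=1, probe 1,2,3 → slot 3
165: h=1, probe 1,2,3,4 → slot 4
Table: [., 350, 710, 210, 165]

3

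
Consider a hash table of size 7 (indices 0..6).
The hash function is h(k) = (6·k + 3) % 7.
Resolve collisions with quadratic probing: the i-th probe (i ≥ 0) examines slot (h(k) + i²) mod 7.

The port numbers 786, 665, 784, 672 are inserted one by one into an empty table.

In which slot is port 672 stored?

786: h=1 => slot 1
665: h=3 => slot 3
784: h=3, probe 3,4 => slot 4
672: h=3, probe 3,4,0 => slot 0
Table: [672, 786, ., 665, 784, ., .]

0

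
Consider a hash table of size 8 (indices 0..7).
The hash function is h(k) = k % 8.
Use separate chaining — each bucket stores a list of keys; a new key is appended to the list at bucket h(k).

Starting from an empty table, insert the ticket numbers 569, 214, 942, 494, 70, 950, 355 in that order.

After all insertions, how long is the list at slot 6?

569 → bucket 1
214 → bucket 6
942 → bucket 6 (collision)
494 → bucket 6 (collision)
70 → bucket 6 (collision)
950 → bucket 6 (collision)
355 → bucket 3
Final buckets:
0: _
1: 569
2: _
3: 355
4: _
5: _
6: 214 -> 942 -> 494 -> 70 -> 950
7: _

5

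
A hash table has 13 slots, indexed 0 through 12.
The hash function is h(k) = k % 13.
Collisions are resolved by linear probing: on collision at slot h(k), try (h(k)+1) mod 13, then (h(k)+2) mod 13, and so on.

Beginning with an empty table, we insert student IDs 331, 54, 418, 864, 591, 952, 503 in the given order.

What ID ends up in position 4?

952

331 hashes to 6; slot 6 is free => place at 6.
54 hashes to 2; slot 2 is free => place at 2.
418 hashes to 2; 2 taken => place at 3.
864 hashes to 6; 6 taken => place at 7.
591 hashes to 6; 6,7 taken => place at 8.
952 hashes to 3; 3 taken => place at 4.
503 hashes to 9; slot 9 is free => place at 9.
Table: [., ., 54, 418, 952, ., 331, 864, 591, 503, ., ., .]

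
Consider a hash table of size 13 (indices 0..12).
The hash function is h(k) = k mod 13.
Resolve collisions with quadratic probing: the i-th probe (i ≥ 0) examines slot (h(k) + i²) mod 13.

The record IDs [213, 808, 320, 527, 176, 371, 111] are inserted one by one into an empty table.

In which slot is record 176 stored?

11

213: h=5 => slot 5
808: h=2 => slot 2
320: h=8 => slot 8
527: h=7 => slot 7
176: h=7, probe 7,8,11 => slot 11
371: h=7, probe 7,8,11,3 => slot 3
111: h=7, probe 7,8,11,3,10 => slot 10
Table: [., ., 808, 371, ., 213, ., 527, 320, ., 111, 176, .]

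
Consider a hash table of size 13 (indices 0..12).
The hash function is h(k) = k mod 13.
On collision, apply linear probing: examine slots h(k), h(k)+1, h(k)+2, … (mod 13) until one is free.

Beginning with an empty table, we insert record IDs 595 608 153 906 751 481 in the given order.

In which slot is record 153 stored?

595: h=10 => slot 10
608: h=10, probe 10,11 => slot 11
153: h=10, probe 10,11,12 => slot 12
906: h=9 => slot 9
751: h=10, probe 10,11,12,0 => slot 0
481: h=0, probe 0,1 => slot 1
Table: [751, 481, ., ., ., ., ., ., ., 906, 595, 608, 153]

12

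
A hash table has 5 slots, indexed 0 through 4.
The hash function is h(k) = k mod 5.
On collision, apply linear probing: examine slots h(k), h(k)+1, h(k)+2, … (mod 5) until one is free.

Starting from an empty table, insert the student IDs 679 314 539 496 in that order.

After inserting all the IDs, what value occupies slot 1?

Insert 679: h=4, slot 4 empty => index 4.
Insert 314: h=4, slot 4 occupied => index 0.
Insert 539: h=4, slots 4,0 occupied => index 1.
Insert 496: h=1, slot 1 occupied => index 2.
Table: [314, 539, 496, —, 679]

539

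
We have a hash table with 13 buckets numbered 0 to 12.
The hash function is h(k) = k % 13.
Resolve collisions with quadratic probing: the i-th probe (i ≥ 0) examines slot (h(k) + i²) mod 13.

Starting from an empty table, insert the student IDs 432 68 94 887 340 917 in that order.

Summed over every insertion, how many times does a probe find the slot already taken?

432: h=3 => slot 3
68: h=3, probe 3,4 => slot 4
94: h=3, probe 3,4,7 => slot 7
887: h=3, probe 3,4,7,12 => slot 12
340: h=2 => slot 2
917: h=7, probe 7,8 => slot 8
Table: [-, -, 340, 432, 68, -, -, 94, 917, -, -, -, 887]

7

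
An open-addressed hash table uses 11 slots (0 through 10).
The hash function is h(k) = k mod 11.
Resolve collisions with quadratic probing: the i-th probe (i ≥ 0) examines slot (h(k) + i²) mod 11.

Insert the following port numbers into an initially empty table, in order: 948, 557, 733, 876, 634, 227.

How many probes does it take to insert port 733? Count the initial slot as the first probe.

948 hashes to 2; slot 2 is free -> place at 2.
557 hashes to 7; slot 7 is free -> place at 7.
733 hashes to 7; 7 taken -> place at 8.
876 hashes to 7; 7,8 taken -> place at 0.
634 hashes to 7; 7,8,0 taken -> place at 5.
227 hashes to 7; 7,8,0,5 taken -> place at 1.
Table: [876, 227, 948, ., ., 634, ., 557, 733, ., .]

2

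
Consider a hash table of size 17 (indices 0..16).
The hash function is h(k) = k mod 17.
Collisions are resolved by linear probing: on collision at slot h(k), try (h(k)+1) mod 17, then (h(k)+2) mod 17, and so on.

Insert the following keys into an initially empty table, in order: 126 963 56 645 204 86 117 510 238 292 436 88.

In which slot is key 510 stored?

2

126 hashes to 7; slot 7 is free → place at 7.
963 hashes to 11; slot 11 is free → place at 11.
56 hashes to 5; slot 5 is free → place at 5.
645 hashes to 16; slot 16 is free → place at 16.
204 hashes to 0; slot 0 is free → place at 0.
86 hashes to 1; slot 1 is free → place at 1.
117 hashes to 15; slot 15 is free → place at 15.
510 hashes to 0; 0,1 taken → place at 2.
238 hashes to 0; 0,1,2 taken → place at 3.
292 hashes to 3; 3 taken → place at 4.
436 hashes to 11; 11 taken → place at 12.
88 hashes to 3; 3,4,5 taken → place at 6.
Table: [204, 86, 510, 238, 292, 56, 88, 126, ., ., ., 963, 436, ., ., 117, 645]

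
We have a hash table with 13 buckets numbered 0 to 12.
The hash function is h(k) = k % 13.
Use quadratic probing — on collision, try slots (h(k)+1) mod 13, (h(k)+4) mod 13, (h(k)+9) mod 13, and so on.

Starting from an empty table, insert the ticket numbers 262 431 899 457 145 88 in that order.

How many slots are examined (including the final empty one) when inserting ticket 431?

2

262: h=2 -> slot 2
431: h=2, probe 2,3 -> slot 3
899: h=2, probe 2,3,6 -> slot 6
457: h=2, probe 2,3,6,11 -> slot 11
145: h=2, probe 2,3,6,11,5 -> slot 5
88: h=10 -> slot 10
Table: [-, -, 262, 431, -, 145, 899, -, -, -, 88, 457, -]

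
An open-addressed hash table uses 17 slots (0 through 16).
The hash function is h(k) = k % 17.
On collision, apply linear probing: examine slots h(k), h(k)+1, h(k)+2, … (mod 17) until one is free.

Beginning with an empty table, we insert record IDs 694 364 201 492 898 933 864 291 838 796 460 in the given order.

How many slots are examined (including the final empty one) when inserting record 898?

4

694 hashes to 14; slot 14 is free -> place at 14.
364 hashes to 7; slot 7 is free -> place at 7.
201 hashes to 14; 14 taken -> place at 15.
492 hashes to 16; slot 16 is free -> place at 16.
898 hashes to 14; 14,15,16 taken -> place at 0.
933 hashes to 15; 15,16,0 taken -> place at 1.
864 hashes to 14; 14,15,16,0,1 taken -> place at 2.
291 hashes to 2; 2 taken -> place at 3.
838 hashes to 5; slot 5 is free -> place at 5.
796 hashes to 14; 14,15,16,0,1,2,3 taken -> place at 4.
460 hashes to 1; 1,2,3,4,5 taken -> place at 6.
Table: [898, 933, 864, 291, 796, 838, 460, 364, ∅, ∅, ∅, ∅, ∅, ∅, 694, 201, 492]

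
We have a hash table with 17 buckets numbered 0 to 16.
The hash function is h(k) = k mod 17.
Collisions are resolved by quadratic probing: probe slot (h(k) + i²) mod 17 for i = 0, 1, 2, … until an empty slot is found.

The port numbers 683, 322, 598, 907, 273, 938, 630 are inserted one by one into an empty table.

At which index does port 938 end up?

Insert 683: h=3, slot 3 empty → index 3.
Insert 322: h=16, slot 16 empty → index 16.
Insert 598: h=3, slot 3 occupied → index 4.
Insert 907: h=6, slot 6 empty → index 6.
Insert 273: h=1, slot 1 empty → index 1.
Insert 938: h=3, slots 3,4 occupied → index 7.
Insert 630: h=1, slot 1 occupied → index 2.
Table: [_, 273, 630, 683, 598, _, 907, 938, _, _, _, _, _, _, _, _, 322]

7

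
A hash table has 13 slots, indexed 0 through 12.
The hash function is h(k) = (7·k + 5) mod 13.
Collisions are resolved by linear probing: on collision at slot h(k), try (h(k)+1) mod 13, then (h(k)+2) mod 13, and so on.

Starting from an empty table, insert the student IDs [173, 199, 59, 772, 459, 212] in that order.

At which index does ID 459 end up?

9

173 hashes to 7; slot 7 is free => place at 7.
199 hashes to 7; 7 taken => place at 8.
59 hashes to 2; slot 2 is free => place at 2.
772 hashes to 1; slot 1 is free => place at 1.
459 hashes to 7; 7,8 taken => place at 9.
212 hashes to 7; 7,8,9 taken => place at 10.
Table: [_, 772, 59, _, _, _, _, 173, 199, 459, 212, _, _]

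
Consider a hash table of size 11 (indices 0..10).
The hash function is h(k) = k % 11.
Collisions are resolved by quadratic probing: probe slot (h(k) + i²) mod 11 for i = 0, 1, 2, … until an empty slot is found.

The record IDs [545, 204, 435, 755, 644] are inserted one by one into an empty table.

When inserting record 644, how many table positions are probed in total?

4

545 hashes to 6; slot 6 is free → place at 6.
204 hashes to 6; 6 taken → place at 7.
435 hashes to 6; 6,7 taken → place at 10.
755 hashes to 7; 7 taken → place at 8.
644 hashes to 6; 6,7,10 taken → place at 4.
Table: [—, —, —, —, 644, —, 545, 204, 755, —, 435]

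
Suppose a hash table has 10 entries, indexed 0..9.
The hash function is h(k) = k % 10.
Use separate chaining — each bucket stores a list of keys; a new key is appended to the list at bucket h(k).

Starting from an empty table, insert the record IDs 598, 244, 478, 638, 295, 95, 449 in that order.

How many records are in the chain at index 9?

598 → bucket 8
244 → bucket 4
478 → bucket 8 (collision)
638 → bucket 8 (collision)
295 → bucket 5
95 → bucket 5 (collision)
449 → bucket 9
Final buckets:
0: _
1: _
2: _
3: _
4: 244
5: 295 -> 95
6: _
7: _
8: 598 -> 478 -> 638
9: 449

1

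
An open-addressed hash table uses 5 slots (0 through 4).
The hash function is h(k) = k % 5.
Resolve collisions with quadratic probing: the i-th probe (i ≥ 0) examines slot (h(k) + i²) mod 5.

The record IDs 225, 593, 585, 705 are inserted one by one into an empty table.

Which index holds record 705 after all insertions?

225: h=0 → slot 0
593: h=3 → slot 3
585: h=0, probe 0,1 → slot 1
705: h=0, probe 0,1,4 → slot 4
Table: [225, 585, —, 593, 705]

4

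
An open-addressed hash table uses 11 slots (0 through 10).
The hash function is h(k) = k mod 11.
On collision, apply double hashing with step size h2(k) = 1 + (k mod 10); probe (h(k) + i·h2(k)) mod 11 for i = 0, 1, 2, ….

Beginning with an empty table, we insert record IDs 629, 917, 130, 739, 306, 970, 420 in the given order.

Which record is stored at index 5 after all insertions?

629: h=2 => slot 2
917: h=4 => slot 4
130: h=9 => slot 9
739: h=2, h2=10, probe 2,1 => slot 1
306: h=9, h2=7, probe 9,5 => slot 5
970: h=2, h2=1, probe 2,3 => slot 3
420: h=2, h2=1, probe 2,3,4,5,6 => slot 6
Table: [_, 739, 629, 970, 917, 306, 420, _, _, 130, _]

306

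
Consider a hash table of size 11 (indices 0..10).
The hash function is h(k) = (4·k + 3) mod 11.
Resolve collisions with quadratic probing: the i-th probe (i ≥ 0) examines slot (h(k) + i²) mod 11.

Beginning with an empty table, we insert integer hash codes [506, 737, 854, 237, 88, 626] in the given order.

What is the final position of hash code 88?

506: h=3 => slot 3
737: h=3, probe 3,4 => slot 4
854: h=9 => slot 9
237: h=5 => slot 5
88: h=3, probe 3,4,7 => slot 7
626: h=10 => slot 10
Table: [., ., ., 506, 737, 237, ., 88, ., 854, 626]

7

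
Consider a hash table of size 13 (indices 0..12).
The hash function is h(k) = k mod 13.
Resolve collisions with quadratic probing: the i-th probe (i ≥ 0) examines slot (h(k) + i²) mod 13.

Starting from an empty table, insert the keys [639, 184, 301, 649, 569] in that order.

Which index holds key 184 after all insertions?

639 hashes to 2; slot 2 is free → place at 2.
184 hashes to 2; 2 taken → place at 3.
301 hashes to 2; 2,3 taken → place at 6.
649 hashes to 12; slot 12 is free → place at 12.
569 hashes to 10; slot 10 is free → place at 10.
Table: [_, _, 639, 184, _, _, 301, _, _, _, 569, _, 649]

3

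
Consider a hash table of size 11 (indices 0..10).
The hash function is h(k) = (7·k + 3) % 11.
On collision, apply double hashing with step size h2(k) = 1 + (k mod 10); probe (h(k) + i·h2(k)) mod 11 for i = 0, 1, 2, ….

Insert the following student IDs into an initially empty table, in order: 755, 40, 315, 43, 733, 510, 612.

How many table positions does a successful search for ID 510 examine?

2

755 hashes to 8; slot 8 is free => place at 8.
40 hashes to 8, h2=1; 8 taken => place at 9.
315 hashes to 8, h2=6; 8 taken => place at 3.
43 hashes to 7; slot 7 is free => place at 7.
733 hashes to 8, h2=4; 8 taken => place at 1.
510 hashes to 9, h2=1; 9 taken => place at 10.
612 hashes to 8, h2=3; 8 taken => place at 0.
Table: [612, 733, ∅, 315, ∅, ∅, ∅, 43, 755, 40, 510]
Lookup 510: h=9, h2=1, probe 9,10 → found at 10.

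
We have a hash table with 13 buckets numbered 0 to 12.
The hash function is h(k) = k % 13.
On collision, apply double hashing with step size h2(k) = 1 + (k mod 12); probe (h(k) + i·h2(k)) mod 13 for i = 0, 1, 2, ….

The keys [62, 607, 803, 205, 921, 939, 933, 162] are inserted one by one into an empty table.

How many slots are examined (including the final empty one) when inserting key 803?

Insert 62: h=10, slot 10 empty -> index 10.
Insert 607: h=9, slot 9 empty -> index 9.
Insert 803: h=10, h2=12, slots 10,9 occupied -> index 8.
Insert 205: h=10, h2=2, slot 10 occupied -> index 12.
Insert 921: h=11, slot 11 empty -> index 11.
Insert 939: h=3, slot 3 empty -> index 3.
Insert 933: h=10, h2=10, slot 10 occupied -> index 7.
Insert 162: h=6, slot 6 empty -> index 6.
Table: [—, —, —, 939, —, —, 162, 933, 803, 607, 62, 921, 205]

3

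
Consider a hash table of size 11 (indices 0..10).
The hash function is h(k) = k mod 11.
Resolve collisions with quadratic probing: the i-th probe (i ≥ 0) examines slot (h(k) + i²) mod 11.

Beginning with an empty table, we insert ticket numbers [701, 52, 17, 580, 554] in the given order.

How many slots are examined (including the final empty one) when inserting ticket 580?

701: h=8 -> slot 8
52: h=8, probe 8,9 -> slot 9
17: h=6 -> slot 6
580: h=8, probe 8,9,1 -> slot 1
554: h=4 -> slot 4
Table: [∅, 580, ∅, ∅, 554, ∅, 17, ∅, 701, 52, ∅]

3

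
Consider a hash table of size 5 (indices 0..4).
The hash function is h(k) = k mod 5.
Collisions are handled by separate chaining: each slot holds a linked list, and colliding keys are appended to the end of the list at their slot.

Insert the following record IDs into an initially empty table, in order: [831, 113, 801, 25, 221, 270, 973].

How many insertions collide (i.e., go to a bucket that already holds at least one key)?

4

831 → bucket 1
113 → bucket 3
801 → bucket 1 (collision)
25 → bucket 0
221 → bucket 1 (collision)
270 → bucket 0 (collision)
973 → bucket 3 (collision)
Final buckets:
0: 25 -> 270
1: 831 -> 801 -> 221
2: —
3: 113 -> 973
4: —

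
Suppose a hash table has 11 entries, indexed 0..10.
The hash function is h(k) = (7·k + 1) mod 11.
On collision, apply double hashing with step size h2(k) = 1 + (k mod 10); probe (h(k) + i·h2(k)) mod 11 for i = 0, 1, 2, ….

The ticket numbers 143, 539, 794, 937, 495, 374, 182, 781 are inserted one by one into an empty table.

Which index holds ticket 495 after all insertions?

143: h=1 → slot 1
539: h=1, h2=10, probe 1,0 → slot 0
794: h=4 → slot 4
937: h=4, h2=8, probe 4,1,9 → slot 9
495: h=1, h2=6, probe 1,7 → slot 7
374: h=1, h2=5, probe 1,6 → slot 6
182: h=10 → slot 10
781: h=1, h2=2, probe 1,3 → slot 3
Table: [539, 143, _, 781, 794, _, 374, 495, _, 937, 182]

7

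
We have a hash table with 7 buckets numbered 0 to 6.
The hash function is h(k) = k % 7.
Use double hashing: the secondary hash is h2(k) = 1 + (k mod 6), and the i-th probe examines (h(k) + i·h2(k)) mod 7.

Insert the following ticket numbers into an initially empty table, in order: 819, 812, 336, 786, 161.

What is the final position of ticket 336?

Insert 819: h=0, slot 0 empty => index 0.
Insert 812: h=0, h2=3, slot 0 occupied => index 3.
Insert 336: h=0, h2=1, slot 0 occupied => index 1.
Insert 786: h=2, slot 2 empty => index 2.
Insert 161: h=0, h2=6, slot 0 occupied => index 6.
Table: [819, 336, 786, 812, _, _, 161]

1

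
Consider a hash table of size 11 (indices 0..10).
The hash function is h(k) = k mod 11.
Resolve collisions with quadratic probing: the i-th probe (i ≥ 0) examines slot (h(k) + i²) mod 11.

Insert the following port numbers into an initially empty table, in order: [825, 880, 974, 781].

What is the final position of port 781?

4

825 hashes to 0; slot 0 is free -> place at 0.
880 hashes to 0; 0 taken -> place at 1.
974 hashes to 6; slot 6 is free -> place at 6.
781 hashes to 0; 0,1 taken -> place at 4.
Table: [825, 880, _, _, 781, _, 974, _, _, _, _]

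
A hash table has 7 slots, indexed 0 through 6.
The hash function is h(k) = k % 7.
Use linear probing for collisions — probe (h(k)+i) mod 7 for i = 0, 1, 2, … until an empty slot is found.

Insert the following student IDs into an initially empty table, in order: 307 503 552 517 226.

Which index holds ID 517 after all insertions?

307 hashes to 6; slot 6 is free => place at 6.
503 hashes to 6; 6 taken => place at 0.
552 hashes to 6; 6,0 taken => place at 1.
517 hashes to 6; 6,0,1 taken => place at 2.
226 hashes to 2; 2 taken => place at 3.
Table: [503, 552, 517, 226, _, _, 307]

2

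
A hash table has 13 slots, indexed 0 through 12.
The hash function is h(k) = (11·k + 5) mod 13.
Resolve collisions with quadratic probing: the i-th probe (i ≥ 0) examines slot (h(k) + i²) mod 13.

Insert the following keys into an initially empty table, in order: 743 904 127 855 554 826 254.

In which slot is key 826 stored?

5

743: h=1 => slot 1
904: h=4 => slot 4
127: h=11 => slot 11
855: h=11, probe 11,12 => slot 12
554: h=2 => slot 2
826: h=4, probe 4,5 => slot 5
254: h=4, probe 4,5,8 => slot 8
Table: [., 743, 554, ., 904, 826, ., ., 254, ., ., 127, 855]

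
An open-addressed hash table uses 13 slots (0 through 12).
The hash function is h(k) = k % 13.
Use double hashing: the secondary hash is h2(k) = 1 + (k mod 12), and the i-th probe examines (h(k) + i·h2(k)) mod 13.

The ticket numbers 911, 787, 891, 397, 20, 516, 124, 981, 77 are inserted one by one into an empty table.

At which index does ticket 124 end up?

12

Insert 911: h=1, slot 1 empty -> index 1.
Insert 787: h=7, slot 7 empty -> index 7.
Insert 891: h=7, h2=4, slot 7 occupied -> index 11.
Insert 397: h=7, h2=2, slot 7 occupied -> index 9.
Insert 20: h=7, h2=9, slot 7 occupied -> index 3.
Insert 516: h=9, h2=1, slot 9 occupied -> index 10.
Insert 124: h=7, h2=5, slot 7 occupied -> index 12.
Insert 981: h=6, slot 6 empty -> index 6.
Insert 77: h=12, h2=6, slot 12 occupied -> index 5.
Table: [∅, 911, ∅, 20, ∅, 77, 981, 787, ∅, 397, 516, 891, 124]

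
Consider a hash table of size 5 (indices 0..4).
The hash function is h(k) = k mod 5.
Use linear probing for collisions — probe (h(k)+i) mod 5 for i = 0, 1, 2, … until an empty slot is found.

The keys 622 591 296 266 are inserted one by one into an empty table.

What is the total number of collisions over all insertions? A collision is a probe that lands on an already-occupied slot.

5

622: h=2 => slot 2
591: h=1 => slot 1
296: h=1, probe 1,2,3 => slot 3
266: h=1, probe 1,2,3,4 => slot 4
Table: [-, 591, 622, 296, 266]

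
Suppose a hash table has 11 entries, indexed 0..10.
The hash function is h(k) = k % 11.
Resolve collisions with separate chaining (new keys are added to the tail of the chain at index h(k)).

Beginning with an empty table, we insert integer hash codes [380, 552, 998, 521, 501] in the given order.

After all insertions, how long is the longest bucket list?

2

380 -> bucket 6
552 -> bucket 2
998 -> bucket 8
521 -> bucket 4
501 -> bucket 6 (collision)
Final buckets:
0: ∅
1: ∅
2: 552
3: ∅
4: 521
5: ∅
6: 380 -> 501
7: ∅
8: 998
9: ∅
10: ∅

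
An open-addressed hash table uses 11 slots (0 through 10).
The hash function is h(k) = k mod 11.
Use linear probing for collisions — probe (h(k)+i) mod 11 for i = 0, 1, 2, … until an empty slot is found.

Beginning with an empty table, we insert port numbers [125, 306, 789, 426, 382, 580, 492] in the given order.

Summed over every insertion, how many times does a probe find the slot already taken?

14

Insert 125: h=4, slot 4 empty -> index 4.
Insert 306: h=9, slot 9 empty -> index 9.
Insert 789: h=8, slot 8 empty -> index 8.
Insert 426: h=8, slots 8,9 occupied -> index 10.
Insert 382: h=8, slots 8,9,10 occupied -> index 0.
Insert 580: h=8, slots 8,9,10,0 occupied -> index 1.
Insert 492: h=8, slots 8,9,10,0,1 occupied -> index 2.
Table: [382, 580, 492, -, 125, -, -, -, 789, 306, 426]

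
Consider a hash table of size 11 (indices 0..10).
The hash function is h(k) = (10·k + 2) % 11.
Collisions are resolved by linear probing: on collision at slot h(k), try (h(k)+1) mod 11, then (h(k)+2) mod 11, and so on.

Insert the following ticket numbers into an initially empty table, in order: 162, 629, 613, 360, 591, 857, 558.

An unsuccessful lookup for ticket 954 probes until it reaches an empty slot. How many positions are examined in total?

6

162: h=5 => slot 5
629: h=0 => slot 0
613: h=5, probe 5,6 => slot 6
360: h=5, probe 5,6,7 => slot 7
591: h=5, probe 5,6,7,8 => slot 8
857: h=3 => slot 3
558: h=5, probe 5,6,7,8,9 => slot 9
Table: [629, _, _, 857, _, 162, 613, 360, 591, 558, _]
Lookup 954: h=5, probe 5,6,7,8,9,10 → slot 10 empty, not found.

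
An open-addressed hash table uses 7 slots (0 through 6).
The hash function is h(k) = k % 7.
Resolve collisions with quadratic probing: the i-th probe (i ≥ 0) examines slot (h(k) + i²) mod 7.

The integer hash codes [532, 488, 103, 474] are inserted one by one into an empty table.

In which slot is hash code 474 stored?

2

532: h=0 -> slot 0
488: h=5 -> slot 5
103: h=5, probe 5,6 -> slot 6
474: h=5, probe 5,6,2 -> slot 2
Table: [532, ∅, 474, ∅, ∅, 488, 103]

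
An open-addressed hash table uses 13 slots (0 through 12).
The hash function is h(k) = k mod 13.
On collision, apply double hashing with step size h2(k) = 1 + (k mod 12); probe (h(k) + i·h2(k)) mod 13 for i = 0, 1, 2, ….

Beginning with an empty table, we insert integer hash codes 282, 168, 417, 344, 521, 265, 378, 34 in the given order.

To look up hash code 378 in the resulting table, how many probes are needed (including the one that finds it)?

Insert 282: h=9, slot 9 empty => index 9.
Insert 168: h=12, slot 12 empty => index 12.
Insert 417: h=1, slot 1 empty => index 1.
Insert 344: h=6, slot 6 empty => index 6.
Insert 521: h=1, h2=6, slot 1 occupied => index 7.
Insert 265: h=5, slot 5 empty => index 5.
Insert 378: h=1, h2=7, slot 1 occupied => index 8.
Insert 34: h=8, h2=11, slots 8,6 occupied => index 4.
Table: [., 417, ., ., 34, 265, 344, 521, 378, 282, ., ., 168]
Lookup 378: h=1, h2=7, probe 1,8 → found at 8.

2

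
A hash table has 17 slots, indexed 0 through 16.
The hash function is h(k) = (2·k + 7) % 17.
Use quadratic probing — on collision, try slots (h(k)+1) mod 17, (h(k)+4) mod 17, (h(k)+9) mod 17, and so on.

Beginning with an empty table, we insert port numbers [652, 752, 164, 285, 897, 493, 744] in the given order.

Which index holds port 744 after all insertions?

652: h=2 -> slot 2
752: h=15 -> slot 15
164: h=12 -> slot 12
285: h=16 -> slot 16
897: h=16, probe 16,0 -> slot 0
493: h=7 -> slot 7
744: h=16, probe 16,0,3 -> slot 3
Table: [897, -, 652, 744, -, -, -, 493, -, -, -, -, 164, -, -, 752, 285]

3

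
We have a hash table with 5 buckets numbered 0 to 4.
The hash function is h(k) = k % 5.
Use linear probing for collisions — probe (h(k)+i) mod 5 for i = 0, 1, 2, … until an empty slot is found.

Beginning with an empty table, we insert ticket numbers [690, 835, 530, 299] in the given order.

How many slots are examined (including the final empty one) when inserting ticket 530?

3

Insert 690: h=0, slot 0 empty → index 0.
Insert 835: h=0, slot 0 occupied → index 1.
Insert 530: h=0, slots 0,1 occupied → index 2.
Insert 299: h=4, slot 4 empty → index 4.
Table: [690, 835, 530, -, 299]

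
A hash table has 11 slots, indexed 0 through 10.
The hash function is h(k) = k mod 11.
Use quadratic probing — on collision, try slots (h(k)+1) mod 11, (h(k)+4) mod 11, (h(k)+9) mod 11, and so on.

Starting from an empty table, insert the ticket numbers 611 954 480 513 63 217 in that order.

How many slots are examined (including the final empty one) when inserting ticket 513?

3

Insert 611: h=6, slot 6 empty => index 6.
Insert 954: h=8, slot 8 empty => index 8.
Insert 480: h=7, slot 7 empty => index 7.
Insert 513: h=7, slots 7,8 occupied => index 0.
Insert 63: h=8, slot 8 occupied => index 9.
Insert 217: h=8, slots 8,9 occupied => index 1.
Table: [513, 217, —, —, —, —, 611, 480, 954, 63, —]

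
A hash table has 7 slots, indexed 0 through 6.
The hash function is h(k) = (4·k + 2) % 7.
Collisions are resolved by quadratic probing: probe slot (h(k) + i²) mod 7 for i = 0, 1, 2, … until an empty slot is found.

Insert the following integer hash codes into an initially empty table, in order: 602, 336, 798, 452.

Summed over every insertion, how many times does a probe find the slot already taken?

3

602: h=2 → slot 2
336: h=2, probe 2,3 → slot 3
798: h=2, probe 2,3,6 → slot 6
452: h=4 → slot 4
Table: [—, —, 602, 336, 452, —, 798]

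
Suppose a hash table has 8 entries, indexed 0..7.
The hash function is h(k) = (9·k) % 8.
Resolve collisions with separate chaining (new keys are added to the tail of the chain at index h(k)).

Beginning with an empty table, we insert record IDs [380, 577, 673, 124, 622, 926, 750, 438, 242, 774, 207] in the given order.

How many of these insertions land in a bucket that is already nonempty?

6

380 -> bucket 4
577 -> bucket 1
673 -> bucket 1 (collision)
124 -> bucket 4 (collision)
622 -> bucket 6
926 -> bucket 6 (collision)
750 -> bucket 6 (collision)
438 -> bucket 6 (collision)
242 -> bucket 2
774 -> bucket 6 (collision)
207 -> bucket 7
Final buckets:
0: .
1: 577 -> 673
2: 242
3: .
4: 380 -> 124
5: .
6: 622 -> 926 -> 750 -> 438 -> 774
7: 207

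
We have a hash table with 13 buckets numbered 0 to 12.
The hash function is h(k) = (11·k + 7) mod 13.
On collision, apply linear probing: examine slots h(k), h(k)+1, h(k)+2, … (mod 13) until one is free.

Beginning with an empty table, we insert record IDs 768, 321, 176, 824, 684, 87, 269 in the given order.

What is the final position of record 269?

7

768: h=5 => slot 5
321: h=2 => slot 2
176: h=6 => slot 6
824: h=10 => slot 10
684: h=4 => slot 4
87: h=2, probe 2,3 => slot 3
269: h=2, probe 2,3,4,5,6,7 => slot 7
Table: [—, —, 321, 87, 684, 768, 176, 269, —, —, 824, —, —]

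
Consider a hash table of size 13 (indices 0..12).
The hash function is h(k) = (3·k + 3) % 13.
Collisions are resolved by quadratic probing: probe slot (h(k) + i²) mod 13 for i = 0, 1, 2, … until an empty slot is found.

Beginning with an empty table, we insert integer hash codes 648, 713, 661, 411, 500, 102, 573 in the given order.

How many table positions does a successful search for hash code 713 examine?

648 hashes to 10; slot 10 is free → place at 10.
713 hashes to 10; 10 taken → place at 11.
661 hashes to 10; 10,11 taken → place at 1.
411 hashes to 1; 1 taken → place at 2.
500 hashes to 8; slot 8 is free → place at 8.
102 hashes to 10; 10,11,1 taken → place at 6.
573 hashes to 6; 6 taken → place at 7.
Table: [_, 661, 411, _, _, _, 102, 573, 500, _, 648, 713, _]
Lookup 713: h=10, probe 10,11 → found at 11.

2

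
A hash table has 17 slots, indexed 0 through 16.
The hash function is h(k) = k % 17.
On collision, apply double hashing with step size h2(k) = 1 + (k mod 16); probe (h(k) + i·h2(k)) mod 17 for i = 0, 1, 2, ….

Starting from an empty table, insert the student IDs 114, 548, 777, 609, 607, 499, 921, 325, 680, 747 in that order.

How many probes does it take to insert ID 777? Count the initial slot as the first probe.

2

Insert 114: h=12, slot 12 empty => index 12.
Insert 548: h=4, slot 4 empty => index 4.
Insert 777: h=12, h2=10, slot 12 occupied => index 5.
Insert 609: h=14, slot 14 empty => index 14.
Insert 607: h=12, h2=16, slot 12 occupied => index 11.
Insert 499: h=6, slot 6 empty => index 6.
Insert 921: h=3, slot 3 empty => index 3.
Insert 325: h=2, slot 2 empty => index 2.
Insert 680: h=0, slot 0 empty => index 0.
Insert 747: h=16, slot 16 empty => index 16.
Table: [680, ∅, 325, 921, 548, 777, 499, ∅, ∅, ∅, ∅, 607, 114, ∅, 609, ∅, 747]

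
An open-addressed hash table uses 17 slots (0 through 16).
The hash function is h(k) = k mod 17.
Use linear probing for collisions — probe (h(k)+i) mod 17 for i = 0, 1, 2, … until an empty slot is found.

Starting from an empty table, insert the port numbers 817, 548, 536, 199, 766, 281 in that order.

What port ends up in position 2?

817 hashes to 1; slot 1 is free => place at 1.
548 hashes to 4; slot 4 is free => place at 4.
536 hashes to 9; slot 9 is free => place at 9.
199 hashes to 12; slot 12 is free => place at 12.
766 hashes to 1; 1 taken => place at 2.
281 hashes to 9; 9 taken => place at 10.
Table: [—, 817, 766, —, 548, —, —, —, —, 536, 281, —, 199, —, —, —, —]

766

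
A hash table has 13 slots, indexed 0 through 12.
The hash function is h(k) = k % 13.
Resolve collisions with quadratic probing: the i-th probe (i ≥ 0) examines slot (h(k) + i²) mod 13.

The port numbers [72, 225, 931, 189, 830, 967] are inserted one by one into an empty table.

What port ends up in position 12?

72: h=7 => slot 7
225: h=4 => slot 4
931: h=8 => slot 8
189: h=7, probe 7,8,11 => slot 11
830: h=11, probe 11,12 => slot 12
967: h=5 => slot 5
Table: [∅, ∅, ∅, ∅, 225, 967, ∅, 72, 931, ∅, ∅, 189, 830]

830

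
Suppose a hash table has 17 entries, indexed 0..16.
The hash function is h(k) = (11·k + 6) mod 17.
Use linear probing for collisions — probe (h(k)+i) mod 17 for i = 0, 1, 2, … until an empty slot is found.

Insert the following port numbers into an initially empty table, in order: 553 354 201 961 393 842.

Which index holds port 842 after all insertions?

5

Insert 553: h=3, slot 3 empty -> index 3.
Insert 354: h=7, slot 7 empty -> index 7.
Insert 201: h=7, slot 7 occupied -> index 8.
Insert 961: h=3, slot 3 occupied -> index 4.
Insert 393: h=11, slot 11 empty -> index 11.
Insert 842: h=3, slots 3,4 occupied -> index 5.
Table: [—, —, —, 553, 961, 842, —, 354, 201, —, —, 393, —, —, —, —, —]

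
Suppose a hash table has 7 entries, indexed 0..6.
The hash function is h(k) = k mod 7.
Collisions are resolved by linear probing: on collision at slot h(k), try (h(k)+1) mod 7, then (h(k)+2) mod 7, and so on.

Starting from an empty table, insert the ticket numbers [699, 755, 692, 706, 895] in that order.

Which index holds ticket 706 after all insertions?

2

699 hashes to 6; slot 6 is free → place at 6.
755 hashes to 6; 6 taken → place at 0.
692 hashes to 6; 6,0 taken → place at 1.
706 hashes to 6; 6,0,1 taken → place at 2.
895 hashes to 6; 6,0,1,2 taken → place at 3.
Table: [755, 692, 706, 895, -, -, 699]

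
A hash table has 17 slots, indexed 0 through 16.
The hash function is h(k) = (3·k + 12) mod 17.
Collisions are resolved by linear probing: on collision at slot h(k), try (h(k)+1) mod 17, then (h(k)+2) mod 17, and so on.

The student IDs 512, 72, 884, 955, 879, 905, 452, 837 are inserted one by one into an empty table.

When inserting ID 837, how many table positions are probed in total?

4

512: h=1 => slot 1
72: h=7 => slot 7
884: h=12 => slot 12
955: h=4 => slot 4
879: h=14 => slot 14
905: h=7, probe 7,8 => slot 8
452: h=8, probe 8,9 => slot 9
837: h=7, probe 7,8,9,10 => slot 10
Table: [∅, 512, ∅, ∅, 955, ∅, ∅, 72, 905, 452, 837, ∅, 884, ∅, 879, ∅, ∅]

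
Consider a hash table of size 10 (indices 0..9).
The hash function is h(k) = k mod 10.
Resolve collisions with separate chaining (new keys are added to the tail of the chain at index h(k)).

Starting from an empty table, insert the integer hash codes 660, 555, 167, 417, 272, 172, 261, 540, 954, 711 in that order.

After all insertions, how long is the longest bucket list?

2

Insert 660: h=0, bucket 0 empty → new chain.
Insert 555: h=5, bucket 5 empty → new chain.
Insert 167: h=7, bucket 7 empty → new chain.
Insert 417: h=7, bucket 7 nonempty → append to chain.
Insert 272: h=2, bucket 2 empty → new chain.
Insert 172: h=2, bucket 2 nonempty → append to chain.
Insert 261: h=1, bucket 1 empty → new chain.
Insert 540: h=0, bucket 0 nonempty → append to chain.
Insert 954: h=4, bucket 4 empty → new chain.
Insert 711: h=1, bucket 1 nonempty → append to chain.
Final buckets:
0: 660 -> 540
1: 261 -> 711
2: 272 -> 172
3: .
4: 954
5: 555
6: .
7: 167 -> 417
8: .
9: .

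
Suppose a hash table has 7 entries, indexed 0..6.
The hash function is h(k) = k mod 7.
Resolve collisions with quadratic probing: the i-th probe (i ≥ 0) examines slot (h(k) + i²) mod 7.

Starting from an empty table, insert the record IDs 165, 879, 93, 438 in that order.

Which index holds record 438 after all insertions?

165 hashes to 4; slot 4 is free -> place at 4.
879 hashes to 4; 4 taken -> place at 5.
93 hashes to 2; slot 2 is free -> place at 2.
438 hashes to 4; 4,5 taken -> place at 1.
Table: [-, 438, 93, -, 165, 879, -]

1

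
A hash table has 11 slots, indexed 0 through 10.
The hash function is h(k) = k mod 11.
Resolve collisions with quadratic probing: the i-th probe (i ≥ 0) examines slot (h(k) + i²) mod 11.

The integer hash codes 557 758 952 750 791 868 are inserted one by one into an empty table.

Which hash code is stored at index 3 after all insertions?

Insert 557: h=7, slot 7 empty → index 7.
Insert 758: h=10, slot 10 empty → index 10.
Insert 952: h=6, slot 6 empty → index 6.
Insert 750: h=2, slot 2 empty → index 2.
Insert 791: h=10, slot 10 occupied → index 0.
Insert 868: h=10, slots 10,0 occupied → index 3.
Table: [791, ., 750, 868, ., ., 952, 557, ., ., 758]

868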